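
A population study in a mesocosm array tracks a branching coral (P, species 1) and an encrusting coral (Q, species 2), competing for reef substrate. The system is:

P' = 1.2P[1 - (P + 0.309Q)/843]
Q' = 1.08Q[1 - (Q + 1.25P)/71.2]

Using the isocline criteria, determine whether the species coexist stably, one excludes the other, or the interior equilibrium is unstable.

Compare the nullcline intercepts: K1/α12 = 843/0.309 = 2730 > K2 = 71.2; K2/α21 = 71.2/1.25 = 57 < K1 = 843.
Since the inequalities point opposite ways, species 1 can invade but species 2 cannot.

species 1 excludes species 2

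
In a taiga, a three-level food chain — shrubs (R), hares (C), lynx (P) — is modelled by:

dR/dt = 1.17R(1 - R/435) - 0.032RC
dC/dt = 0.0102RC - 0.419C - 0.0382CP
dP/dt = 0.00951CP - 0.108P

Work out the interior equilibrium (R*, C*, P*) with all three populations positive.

From dP/dt = 0: 0.00951C* = 0.108, so C* = 11.4.
From dR/dt = 0: 1.17(1 - R*/435) = 0.032·11.4, giving R* = 435·(1 - 0.311) = 300.
From dC/dt = 0: 0.0102·300 - 0.419 = 0.0382P*, so P* = 2.64/0.0382 = 69.1.

R* ≈ 300, C* ≈ 11.4, P* ≈ 69.1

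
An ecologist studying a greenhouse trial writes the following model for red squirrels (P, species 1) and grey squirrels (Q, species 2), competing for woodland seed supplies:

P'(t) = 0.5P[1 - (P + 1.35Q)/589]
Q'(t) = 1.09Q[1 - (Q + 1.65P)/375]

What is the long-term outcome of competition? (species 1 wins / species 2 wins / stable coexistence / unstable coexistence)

species 1 excludes species 2

Compare the nullcline intercepts: K1/α12 = 589/1.35 = 436 > K2 = 375; K2/α21 = 375/1.65 = 227 < K1 = 589.
Since the inequalities point opposite ways, species 1 can invade but species 2 cannot.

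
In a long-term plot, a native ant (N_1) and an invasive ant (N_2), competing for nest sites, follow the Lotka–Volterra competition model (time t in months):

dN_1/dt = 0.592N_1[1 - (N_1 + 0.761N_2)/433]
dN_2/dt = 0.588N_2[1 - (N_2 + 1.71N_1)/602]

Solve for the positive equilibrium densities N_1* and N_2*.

N_1* ≈ 83.4, N_2* ≈ 459

Setting both brackets to zero gives the nullclines N_1 + 0.761N_2 = 433 and 1.71N_1 + N_2 = 602.
Substituting N_2 = 602 - 1.71N_1 into the first: N_1(1 - 0.761·1.71) = 433 - 0.761·602.
So N_1* = -25.1/-0.301 = 83.4, and then N_2* = 602 - 1.71·83.4 = 459.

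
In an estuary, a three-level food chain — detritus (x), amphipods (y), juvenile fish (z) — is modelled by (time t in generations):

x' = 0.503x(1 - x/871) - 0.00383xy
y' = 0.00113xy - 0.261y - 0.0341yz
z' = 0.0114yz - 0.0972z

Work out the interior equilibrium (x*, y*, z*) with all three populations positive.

From dz/dt = 0: 0.0114y* = 0.0972, so y* = 8.53.
From dx/dt = 0: 0.503(1 - x*/871) = 0.00383·8.53, giving x* = 871·(1 - 0.0649) = 814.
From dy/dt = 0: 0.00113·814 - 0.261 = 0.0341z*, so z* = 0.659/0.0341 = 19.3.

x* ≈ 814, y* ≈ 8.53, z* ≈ 19.3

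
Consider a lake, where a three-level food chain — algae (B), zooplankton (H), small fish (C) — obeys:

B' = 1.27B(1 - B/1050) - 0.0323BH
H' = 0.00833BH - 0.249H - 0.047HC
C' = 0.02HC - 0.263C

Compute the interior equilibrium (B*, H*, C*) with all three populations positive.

B* ≈ 699, H* ≈ 13.2, C* ≈ 119

From dC/dt = 0: 0.02H* = 0.263, so H* = 13.2.
From dB/dt = 0: 1.27(1 - B*/1050) = 0.0323·13.2, giving B* = 1050·(1 - 0.334) = 699.
From dH/dt = 0: 0.00833·699 - 0.249 = 0.047C*, so C* = 5.57/0.047 = 119.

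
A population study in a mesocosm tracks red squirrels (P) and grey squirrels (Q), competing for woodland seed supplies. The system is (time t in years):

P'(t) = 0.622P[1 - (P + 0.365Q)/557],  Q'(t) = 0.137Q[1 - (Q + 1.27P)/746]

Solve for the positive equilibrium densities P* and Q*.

P* ≈ 531, Q* ≈ 72

Setting both brackets to zero gives the nullclines P + 0.365Q = 557 and 1.27P + Q = 746.
Substituting Q = 746 - 1.27P into the first: P(1 - 0.365·1.27) = 557 - 0.365·746.
So P* = 285/0.536 = 531, and then Q* = 746 - 1.27·531 = 72.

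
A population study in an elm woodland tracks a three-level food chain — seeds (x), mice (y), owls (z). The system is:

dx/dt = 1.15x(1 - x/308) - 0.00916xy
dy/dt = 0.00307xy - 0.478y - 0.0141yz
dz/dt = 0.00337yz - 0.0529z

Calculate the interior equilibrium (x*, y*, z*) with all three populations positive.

From dz/dt = 0: 0.00337y* = 0.0529, so y* = 15.7.
From dx/dt = 0: 1.15(1 - x*/308) = 0.00916·15.7, giving x* = 308·(1 - 0.125) = 269.
From dy/dt = 0: 0.00307·269 - 0.478 = 0.0141z*, so z* = 0.349/0.0141 = 24.8.

x* ≈ 269, y* ≈ 15.7, z* ≈ 24.8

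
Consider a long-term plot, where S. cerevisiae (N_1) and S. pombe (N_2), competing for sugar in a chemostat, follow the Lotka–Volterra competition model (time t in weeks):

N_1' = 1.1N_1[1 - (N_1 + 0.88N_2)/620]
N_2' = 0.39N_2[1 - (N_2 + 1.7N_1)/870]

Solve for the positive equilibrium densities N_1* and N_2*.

N_1* ≈ 294, N_2* ≈ 371

Setting both brackets to zero gives the nullclines N_1 + 0.88N_2 = 620 and 1.7N_1 + N_2 = 870.
Substituting N_2 = 870 - 1.7N_1 into the first: N_1(1 - 0.88·1.7) = 620 - 0.88·870.
So N_1* = -146/-0.496 = 294, and then N_2* = 870 - 1.7·294 = 371.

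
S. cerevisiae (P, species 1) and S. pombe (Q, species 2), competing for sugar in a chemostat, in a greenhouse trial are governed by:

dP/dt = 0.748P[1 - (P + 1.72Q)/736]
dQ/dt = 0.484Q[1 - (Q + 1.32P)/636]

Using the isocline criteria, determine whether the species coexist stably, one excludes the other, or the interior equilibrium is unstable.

unstable coexistence (outcome depends on initial conditions)

Compare the nullcline intercepts: K1/α12 = 736/1.72 = 428 < K2 = 636; K2/α21 = 636/1.32 = 482 < K1 = 736.
Since both are reversed, neither can invade when rare; the interior point is a saddle.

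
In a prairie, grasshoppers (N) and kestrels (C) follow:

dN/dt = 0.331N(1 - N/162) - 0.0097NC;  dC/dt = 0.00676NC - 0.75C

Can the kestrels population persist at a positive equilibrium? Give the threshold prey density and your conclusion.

Threshold N = 111; K > 111, so yes, the predator persists.

The predator equation gives dC/dt > 0 only when N > 0.75/0.00676 = 111.
Without the predator, N → K = 162. Since 162 > 111, the predator can invade and persist.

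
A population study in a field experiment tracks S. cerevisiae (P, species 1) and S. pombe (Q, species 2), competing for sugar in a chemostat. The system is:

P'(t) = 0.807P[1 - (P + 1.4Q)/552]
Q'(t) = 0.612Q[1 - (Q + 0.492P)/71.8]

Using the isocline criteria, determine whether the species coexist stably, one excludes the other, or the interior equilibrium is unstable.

species 1 excludes species 2

Compare the nullcline intercepts: K1/α12 = 552/1.4 = 394 > K2 = 71.8; K2/α21 = 71.8/0.492 = 146 < K1 = 552.
Since the inequalities point opposite ways, species 1 can invade but species 2 cannot.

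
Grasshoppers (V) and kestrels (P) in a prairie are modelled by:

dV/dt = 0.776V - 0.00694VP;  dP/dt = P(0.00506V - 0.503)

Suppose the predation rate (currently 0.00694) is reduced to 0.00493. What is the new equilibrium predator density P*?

At the interior fixed point, setting dV/dt = 0 with V > 0 fixes P* = (prey growth rate)/(VP coefficient) — independent of the other coefficients.
With the change, P* = 0.776/0.00493 = 157; it rises from 112.

P* ≈ 157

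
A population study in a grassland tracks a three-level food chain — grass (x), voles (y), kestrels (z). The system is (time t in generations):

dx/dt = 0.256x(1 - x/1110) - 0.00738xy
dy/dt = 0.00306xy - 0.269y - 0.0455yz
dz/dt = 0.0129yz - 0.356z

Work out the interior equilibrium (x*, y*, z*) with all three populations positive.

x* ≈ 227, y* ≈ 27.6, z* ≈ 9.35

From dz/dt = 0: 0.0129y* = 0.356, so y* = 27.6.
From dx/dt = 0: 0.256(1 - x*/1110) = 0.00738·27.6, giving x* = 1110·(1 - 0.796) = 227.
From dy/dt = 0: 0.00306·227 - 0.269 = 0.0455z*, so z* = 0.425/0.0455 = 9.35.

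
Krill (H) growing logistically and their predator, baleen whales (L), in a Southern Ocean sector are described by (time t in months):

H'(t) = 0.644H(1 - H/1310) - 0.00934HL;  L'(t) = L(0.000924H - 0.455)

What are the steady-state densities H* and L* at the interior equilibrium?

H* ≈ 492, L* ≈ 43

From dL/dt = 0 with L > 0: 0.000924H* = 0.455, so H* = 492.
Substitute into dH/dt = 0: 0.644(1 - 492/1310) = 0.00934L*.
The bracket is 0.624, giving L* = 0.402/0.00934 = 43.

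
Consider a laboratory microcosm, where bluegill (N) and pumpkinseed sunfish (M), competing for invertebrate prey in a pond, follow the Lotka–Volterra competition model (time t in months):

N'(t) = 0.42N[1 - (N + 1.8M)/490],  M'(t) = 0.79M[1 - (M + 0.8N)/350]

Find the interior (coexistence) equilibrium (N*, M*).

Setting both brackets to zero gives the nullclines N + 1.8M = 490 and 0.8N + M = 350.
Substituting M = 350 - 0.8N into the first: N(1 - 1.8·0.8) = 490 - 1.8·350.
So N* = -140/-0.44 = 318, and then M* = 350 - 0.8·318 = 95.5.

N* ≈ 318, M* ≈ 95.5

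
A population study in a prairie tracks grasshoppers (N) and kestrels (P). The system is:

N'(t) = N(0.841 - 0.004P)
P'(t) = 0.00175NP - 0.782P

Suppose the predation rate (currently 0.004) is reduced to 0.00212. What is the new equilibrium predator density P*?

P* ≈ 397

At the interior fixed point, setting dN/dt = 0 with N > 0 fixes P* = (prey growth rate)/(NP coefficient) — independent of the other coefficients.
With the change, P* = 0.841/0.00212 = 397; it rises from 210.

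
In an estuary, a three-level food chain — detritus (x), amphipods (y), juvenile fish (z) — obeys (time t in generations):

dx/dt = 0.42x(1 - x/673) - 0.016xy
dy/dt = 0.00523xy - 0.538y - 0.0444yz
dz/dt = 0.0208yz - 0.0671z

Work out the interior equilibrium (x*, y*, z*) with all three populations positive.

x* ≈ 590, y* ≈ 3.23, z* ≈ 57.4

From dz/dt = 0: 0.0208y* = 0.0671, so y* = 3.23.
From dx/dt = 0: 0.42(1 - x*/673) = 0.016·3.23, giving x* = 673·(1 - 0.123) = 590.
From dy/dt = 0: 0.00523·590 - 0.538 = 0.0444z*, so z* = 2.55/0.0444 = 57.4.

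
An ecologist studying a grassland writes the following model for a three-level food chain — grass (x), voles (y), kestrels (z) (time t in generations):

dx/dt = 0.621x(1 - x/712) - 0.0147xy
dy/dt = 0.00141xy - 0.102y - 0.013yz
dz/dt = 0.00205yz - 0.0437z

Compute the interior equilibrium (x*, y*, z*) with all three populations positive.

x* ≈ 353, y* ≈ 21.3, z* ≈ 30.4

From dz/dt = 0: 0.00205y* = 0.0437, so y* = 21.3.
From dx/dt = 0: 0.621(1 - x*/712) = 0.0147·21.3, giving x* = 712·(1 - 0.505) = 353.
From dy/dt = 0: 0.00141·353 - 0.102 = 0.013z*, so z* = 0.395/0.013 = 30.4.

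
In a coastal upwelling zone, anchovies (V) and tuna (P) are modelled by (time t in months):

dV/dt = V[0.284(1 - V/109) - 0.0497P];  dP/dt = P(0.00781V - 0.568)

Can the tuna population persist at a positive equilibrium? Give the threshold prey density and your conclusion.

The predator equation gives dP/dt > 0 only when V > 0.568/0.00781 = 72.7.
Without the predator, V → K = 109. Since 109 > 72.7, the predator can invade and persist.

Threshold V = 72.7; K > 72.7, so yes, the predator persists.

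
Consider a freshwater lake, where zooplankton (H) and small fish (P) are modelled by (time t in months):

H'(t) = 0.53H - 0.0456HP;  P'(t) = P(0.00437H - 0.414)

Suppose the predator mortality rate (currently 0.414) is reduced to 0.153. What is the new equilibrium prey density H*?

At the interior fixed point, setting dP/dt = 0 with P > 0 fixes H* = (predator death rate)/(HP coefficient) — independent of the other coefficients.
With the change, H* = 0.153/0.00437 = 35; it falls from 94.7.

H* ≈ 35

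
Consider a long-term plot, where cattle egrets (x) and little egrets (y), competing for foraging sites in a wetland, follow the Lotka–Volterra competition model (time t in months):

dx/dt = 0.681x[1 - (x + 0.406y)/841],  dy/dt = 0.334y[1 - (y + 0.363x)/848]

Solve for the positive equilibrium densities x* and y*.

x* ≈ 583, y* ≈ 637

Setting both brackets to zero gives the nullclines x + 0.406y = 841 and 0.363x + y = 848.
Substituting y = 848 - 0.363x into the first: x(1 - 0.406·0.363) = 841 - 0.406·848.
So x* = 497/0.853 = 583, and then y* = 848 - 0.363·583 = 637.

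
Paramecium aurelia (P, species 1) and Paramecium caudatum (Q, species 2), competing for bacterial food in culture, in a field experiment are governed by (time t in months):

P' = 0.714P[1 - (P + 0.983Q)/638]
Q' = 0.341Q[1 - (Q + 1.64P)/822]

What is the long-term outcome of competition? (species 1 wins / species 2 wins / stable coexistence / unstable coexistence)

Compare the nullcline intercepts: K1/α12 = 638/0.983 = 649 < K2 = 822; K2/α21 = 822/1.64 = 501 < K1 = 638.
Since both are reversed, neither can invade when rare; the interior point is a saddle.

unstable coexistence (outcome depends on initial conditions)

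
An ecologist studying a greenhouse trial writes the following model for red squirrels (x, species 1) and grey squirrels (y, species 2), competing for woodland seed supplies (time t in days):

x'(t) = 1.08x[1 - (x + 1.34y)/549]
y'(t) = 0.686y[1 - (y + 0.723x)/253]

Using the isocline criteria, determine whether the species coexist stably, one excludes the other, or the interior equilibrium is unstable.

species 1 excludes species 2

Compare the nullcline intercepts: K1/α12 = 549/1.34 = 410 > K2 = 253; K2/α21 = 253/0.723 = 350 < K1 = 549.
Since the inequalities point opposite ways, species 1 can invade but species 2 cannot.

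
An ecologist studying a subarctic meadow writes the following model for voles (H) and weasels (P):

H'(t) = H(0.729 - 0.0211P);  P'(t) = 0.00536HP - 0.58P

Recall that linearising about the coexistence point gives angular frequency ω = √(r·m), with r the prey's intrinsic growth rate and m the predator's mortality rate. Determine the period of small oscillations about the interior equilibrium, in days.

Here r = 0.729 and m = 0.58, so r·m = 0.423.
ω = √0.423 = 0.65 per day, hence T = 2π/ω ≈ 9.66 days.

T ≈ 9.66 days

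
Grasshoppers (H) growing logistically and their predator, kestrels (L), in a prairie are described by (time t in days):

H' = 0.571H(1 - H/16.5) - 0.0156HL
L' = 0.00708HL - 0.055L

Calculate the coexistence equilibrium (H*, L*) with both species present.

H* ≈ 7.77, L* ≈ 19.4

From dL/dt = 0 with L > 0: 0.00708H* = 0.055, so H* = 7.77.
Substitute into dH/dt = 0: 0.571(1 - 7.77/16.5) = 0.0156L*.
The bracket is 0.529, giving L* = 0.302/0.0156 = 19.4.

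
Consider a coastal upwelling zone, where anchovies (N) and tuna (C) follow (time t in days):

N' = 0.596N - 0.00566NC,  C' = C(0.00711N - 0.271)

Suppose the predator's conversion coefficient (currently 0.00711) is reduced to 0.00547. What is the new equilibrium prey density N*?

N* ≈ 49.5

At the interior fixed point, setting dC/dt = 0 with C > 0 fixes N* = (predator death rate)/(NC coefficient) — independent of the other coefficients.
With the change, N* = 0.271/0.00547 = 49.5; it rises from 38.1.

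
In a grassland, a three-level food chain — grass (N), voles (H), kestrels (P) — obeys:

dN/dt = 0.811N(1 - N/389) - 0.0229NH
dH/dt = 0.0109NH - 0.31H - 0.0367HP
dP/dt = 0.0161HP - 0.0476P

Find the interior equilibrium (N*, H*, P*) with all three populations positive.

N* ≈ 357, H* ≈ 2.96, P* ≈ 97.4

From dP/dt = 0: 0.0161H* = 0.0476, so H* = 2.96.
From dN/dt = 0: 0.811(1 - N*/389) = 0.0229·2.96, giving N* = 389·(1 - 0.0835) = 357.
From dH/dt = 0: 0.0109·357 - 0.31 = 0.0367P*, so P* = 3.58/0.0367 = 97.4.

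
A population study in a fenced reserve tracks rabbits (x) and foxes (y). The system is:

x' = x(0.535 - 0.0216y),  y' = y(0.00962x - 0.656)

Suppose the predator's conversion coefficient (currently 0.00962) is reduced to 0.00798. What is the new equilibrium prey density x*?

At the interior fixed point, setting dy/dt = 0 with y > 0 fixes x* = (predator death rate)/(xy coefficient) — independent of the other coefficients.
With the change, x* = 0.656/0.00798 = 82.2; it rises from 68.2.

x* ≈ 82.2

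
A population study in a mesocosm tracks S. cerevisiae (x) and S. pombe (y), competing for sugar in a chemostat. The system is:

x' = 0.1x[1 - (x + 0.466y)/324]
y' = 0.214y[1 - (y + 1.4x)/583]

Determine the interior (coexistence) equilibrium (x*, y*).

Setting both brackets to zero gives the nullclines x + 0.466y = 324 and 1.4x + y = 583.
Substituting y = 583 - 1.4x into the first: x(1 - 0.466·1.4) = 324 - 0.466·583.
So x* = 52.3/0.348 = 151, and then y* = 583 - 1.4·151 = 372.

x* ≈ 151, y* ≈ 372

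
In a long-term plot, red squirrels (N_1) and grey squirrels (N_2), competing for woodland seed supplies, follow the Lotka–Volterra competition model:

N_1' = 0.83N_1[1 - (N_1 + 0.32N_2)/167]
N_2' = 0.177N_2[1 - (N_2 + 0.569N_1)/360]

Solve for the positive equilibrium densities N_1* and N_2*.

N_1* ≈ 63.3, N_2* ≈ 324

Setting both brackets to zero gives the nullclines N_1 + 0.32N_2 = 167 and 0.569N_1 + N_2 = 360.
Substituting N_2 = 360 - 0.569N_1 into the first: N_1(1 - 0.32·0.569) = 167 - 0.32·360.
So N_1* = 51.8/0.818 = 63.3, and then N_2* = 360 - 0.569·63.3 = 324.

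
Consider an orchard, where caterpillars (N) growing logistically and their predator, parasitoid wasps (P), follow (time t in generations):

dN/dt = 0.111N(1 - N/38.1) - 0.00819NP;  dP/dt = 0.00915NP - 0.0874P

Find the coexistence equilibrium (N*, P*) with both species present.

From dP/dt = 0 with P > 0: 0.00915N* = 0.0874, so N* = 9.55.
Substitute into dN/dt = 0: 0.111(1 - 9.55/38.1) = 0.00819P*.
The bracket is 0.749, giving P* = 0.0832/0.00819 = 10.2.

N* ≈ 9.55, P* ≈ 10.2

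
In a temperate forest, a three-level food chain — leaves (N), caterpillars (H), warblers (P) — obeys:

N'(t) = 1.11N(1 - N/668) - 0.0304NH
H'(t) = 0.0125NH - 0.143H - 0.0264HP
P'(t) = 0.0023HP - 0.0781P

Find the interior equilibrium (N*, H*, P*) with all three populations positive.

N* ≈ 46.8, H* ≈ 34, P* ≈ 16.7

From dP/dt = 0: 0.0023H* = 0.0781, so H* = 34.
From dN/dt = 0: 1.11(1 - N*/668) = 0.0304·34, giving N* = 668·(1 - 0.93) = 46.8.
From dH/dt = 0: 0.0125·46.8 - 0.143 = 0.0264P*, so P* = 0.442/0.0264 = 16.7.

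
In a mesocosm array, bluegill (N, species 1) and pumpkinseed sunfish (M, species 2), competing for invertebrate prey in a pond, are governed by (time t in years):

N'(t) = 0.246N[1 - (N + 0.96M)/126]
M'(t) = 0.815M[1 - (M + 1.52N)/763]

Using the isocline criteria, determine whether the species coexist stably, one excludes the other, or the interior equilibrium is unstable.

Compare the nullcline intercepts: K1/α12 = 126/0.96 = 131 < K2 = 763; K2/α21 = 763/1.52 = 502 > K1 = 126.
Since the inequalities point opposite ways, species 2 can invade but species 1 cannot.

species 2 excludes species 1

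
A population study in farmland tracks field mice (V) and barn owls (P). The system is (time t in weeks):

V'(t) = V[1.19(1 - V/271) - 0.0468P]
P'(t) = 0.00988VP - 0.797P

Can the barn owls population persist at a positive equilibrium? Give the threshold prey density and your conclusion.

The predator equation gives dP/dt > 0 only when V > 0.797/0.00988 = 80.7.
Without the predator, V → K = 271. Since 271 > 80.7, the predator can invade and persist.

Threshold V = 80.7; K > 80.7, so yes, the predator persists.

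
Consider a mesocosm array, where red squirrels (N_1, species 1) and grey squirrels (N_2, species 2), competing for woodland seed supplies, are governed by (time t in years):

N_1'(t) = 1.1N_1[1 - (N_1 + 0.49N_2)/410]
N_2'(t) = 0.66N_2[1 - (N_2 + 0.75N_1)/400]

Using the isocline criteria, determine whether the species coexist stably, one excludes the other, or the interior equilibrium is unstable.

stable coexistence

Compare the nullcline intercepts: K1/α12 = 410/0.49 = 837 > K2 = 400; K2/α21 = 400/0.75 = 533 > K1 = 410.
Since both inequalities hold, each species can invade when rare, so the interior equilibrium is stable.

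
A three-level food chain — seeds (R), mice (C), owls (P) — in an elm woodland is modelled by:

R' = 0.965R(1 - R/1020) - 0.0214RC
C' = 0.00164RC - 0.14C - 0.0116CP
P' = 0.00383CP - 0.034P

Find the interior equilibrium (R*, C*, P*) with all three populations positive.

From dP/dt = 0: 0.00383C* = 0.034, so C* = 8.88.
From dR/dt = 0: 0.965(1 - R*/1020) = 0.0214·8.88, giving R* = 1020·(1 - 0.197) = 819.
From dC/dt = 0: 0.00164·819 - 0.14 = 0.0116P*, so P* = 1.2/0.0116 = 104.

R* ≈ 819, C* ≈ 8.88, P* ≈ 104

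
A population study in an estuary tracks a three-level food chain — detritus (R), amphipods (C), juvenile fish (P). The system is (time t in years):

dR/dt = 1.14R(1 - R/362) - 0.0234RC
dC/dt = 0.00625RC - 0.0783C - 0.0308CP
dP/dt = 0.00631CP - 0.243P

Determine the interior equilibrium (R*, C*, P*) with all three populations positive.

R* ≈ 75.8, C* ≈ 38.5, P* ≈ 12.8

From dP/dt = 0: 0.00631C* = 0.243, so C* = 38.5.
From dR/dt = 0: 1.14(1 - R*/362) = 0.0234·38.5, giving R* = 362·(1 - 0.79) = 75.8.
From dC/dt = 0: 0.00625·75.8 - 0.0783 = 0.0308P*, so P* = 0.396/0.0308 = 12.8.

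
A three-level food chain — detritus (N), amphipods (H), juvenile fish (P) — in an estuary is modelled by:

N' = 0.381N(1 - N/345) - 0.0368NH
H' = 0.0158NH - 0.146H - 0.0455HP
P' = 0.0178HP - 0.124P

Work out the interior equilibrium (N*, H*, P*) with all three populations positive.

N* ≈ 113, H* ≈ 6.97, P* ≈ 36

From dP/dt = 0: 0.0178H* = 0.124, so H* = 6.97.
From dN/dt = 0: 0.381(1 - N*/345) = 0.0368·6.97, giving N* = 345·(1 - 0.673) = 113.
From dH/dt = 0: 0.0158·113 - 0.146 = 0.0455P*, so P* = 1.64/0.0455 = 36.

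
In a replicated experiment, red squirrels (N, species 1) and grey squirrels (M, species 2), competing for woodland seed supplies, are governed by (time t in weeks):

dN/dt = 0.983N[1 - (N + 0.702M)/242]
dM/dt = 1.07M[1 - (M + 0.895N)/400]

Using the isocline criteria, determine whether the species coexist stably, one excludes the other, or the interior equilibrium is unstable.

Compare the nullcline intercepts: K1/α12 = 242/0.702 = 345 < K2 = 400; K2/α21 = 400/0.895 = 447 > K1 = 242.
Since the inequalities point opposite ways, species 2 can invade but species 1 cannot.

species 2 excludes species 1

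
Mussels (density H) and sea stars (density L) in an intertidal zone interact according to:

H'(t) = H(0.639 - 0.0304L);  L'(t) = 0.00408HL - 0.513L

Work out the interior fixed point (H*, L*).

H* ≈ 126, L* ≈ 21

Set dL/dt = 0 with L > 0: 0.00408H - 0.513 = 0, so H* = 0.513/0.00408 = 126.
Set dH/dt = 0 with H > 0: 0.639 - 0.0304L = 0, so L* = 0.639/0.0304 = 21.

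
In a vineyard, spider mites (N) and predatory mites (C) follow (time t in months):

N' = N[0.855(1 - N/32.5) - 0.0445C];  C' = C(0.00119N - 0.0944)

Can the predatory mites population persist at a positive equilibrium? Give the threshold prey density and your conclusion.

Threshold N = 79.3; K < 79.3, so no, the predator goes extinct.

The predator equation gives dC/dt > 0 only when N > 0.0944/0.00119 = 79.3.
Without the predator, N → K = 32.5. Since 32.5 < 79.3, the predator cannot invade.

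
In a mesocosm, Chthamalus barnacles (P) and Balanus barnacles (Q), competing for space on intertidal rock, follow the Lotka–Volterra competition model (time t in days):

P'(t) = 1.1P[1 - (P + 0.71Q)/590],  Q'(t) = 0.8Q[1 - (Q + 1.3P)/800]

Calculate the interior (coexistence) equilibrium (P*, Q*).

Setting both brackets to zero gives the nullclines P + 0.71Q = 590 and 1.3P + Q = 800.
Substituting Q = 800 - 1.3P into the first: P(1 - 0.71·1.3) = 590 - 0.71·800.
So P* = 22/0.077 = 286, and then Q* = 800 - 1.3·286 = 429.

P* ≈ 286, Q* ≈ 429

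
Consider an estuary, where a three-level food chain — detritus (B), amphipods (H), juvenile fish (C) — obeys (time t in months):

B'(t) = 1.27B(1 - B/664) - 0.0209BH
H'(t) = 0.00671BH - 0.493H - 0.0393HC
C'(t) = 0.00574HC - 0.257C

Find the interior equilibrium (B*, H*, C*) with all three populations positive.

B* ≈ 175, H* ≈ 44.8, C* ≈ 17.3

From dC/dt = 0: 0.00574H* = 0.257, so H* = 44.8.
From dB/dt = 0: 1.27(1 - B*/664) = 0.0209·44.8, giving B* = 664·(1 - 0.737) = 175.
From dH/dt = 0: 0.00671·175 - 0.493 = 0.0393C*, so C* = 0.68/0.0393 = 17.3.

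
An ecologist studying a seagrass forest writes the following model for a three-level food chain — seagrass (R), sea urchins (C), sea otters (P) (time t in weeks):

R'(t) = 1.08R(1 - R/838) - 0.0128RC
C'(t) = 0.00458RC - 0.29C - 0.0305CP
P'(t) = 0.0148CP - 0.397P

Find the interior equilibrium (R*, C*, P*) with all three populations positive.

From dP/dt = 0: 0.0148C* = 0.397, so C* = 26.8.
From dR/dt = 0: 1.08(1 - R*/838) = 0.0128·26.8, giving R* = 838·(1 - 0.318) = 572.
From dC/dt = 0: 0.00458·572 - 0.29 = 0.0305P*, so P* = 2.33/0.0305 = 76.3.

R* ≈ 572, C* ≈ 26.8, P* ≈ 76.3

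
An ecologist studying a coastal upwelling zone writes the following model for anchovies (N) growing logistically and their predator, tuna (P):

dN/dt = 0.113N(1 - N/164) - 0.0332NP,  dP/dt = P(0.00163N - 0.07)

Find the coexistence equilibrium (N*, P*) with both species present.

N* ≈ 42.9, P* ≈ 2.51

From dP/dt = 0 with P > 0: 0.00163N* = 0.07, so N* = 42.9.
Substitute into dN/dt = 0: 0.113(1 - 42.9/164) = 0.0332P*.
The bracket is 0.738, giving P* = 0.0834/0.0332 = 2.51.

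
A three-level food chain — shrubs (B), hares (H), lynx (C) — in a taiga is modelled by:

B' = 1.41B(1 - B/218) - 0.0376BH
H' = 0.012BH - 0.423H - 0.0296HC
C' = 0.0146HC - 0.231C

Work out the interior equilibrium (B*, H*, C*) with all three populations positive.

From dC/dt = 0: 0.0146H* = 0.231, so H* = 15.8.
From dB/dt = 0: 1.41(1 - B*/218) = 0.0376·15.8, giving B* = 218·(1 - 0.422) = 126.
From dH/dt = 0: 0.012·126 - 0.423 = 0.0296C*, so C* = 1.09/0.0296 = 36.8.

B* ≈ 126, H* ≈ 15.8, C* ≈ 36.8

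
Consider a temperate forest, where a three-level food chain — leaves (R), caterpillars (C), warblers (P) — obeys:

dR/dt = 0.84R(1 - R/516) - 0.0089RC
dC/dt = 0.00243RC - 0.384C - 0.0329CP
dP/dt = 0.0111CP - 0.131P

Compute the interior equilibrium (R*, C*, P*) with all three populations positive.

From dP/dt = 0: 0.0111C* = 0.131, so C* = 11.8.
From dR/dt = 0: 0.84(1 - R*/516) = 0.0089·11.8, giving R* = 516·(1 - 0.125) = 451.
From dC/dt = 0: 0.00243·451 - 0.384 = 0.0329P*, so P* = 0.713/0.0329 = 21.7.

R* ≈ 451, C* ≈ 11.8, P* ≈ 21.7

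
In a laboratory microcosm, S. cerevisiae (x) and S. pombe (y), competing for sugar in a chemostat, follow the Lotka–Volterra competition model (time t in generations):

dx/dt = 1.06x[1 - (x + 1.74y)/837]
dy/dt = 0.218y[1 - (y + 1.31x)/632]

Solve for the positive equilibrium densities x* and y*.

x* ≈ 205, y* ≈ 363

Setting both brackets to zero gives the nullclines x + 1.74y = 837 and 1.31x + y = 632.
Substituting y = 632 - 1.31x into the first: x(1 - 1.74·1.31) = 837 - 1.74·632.
So x* = -263/-1.28 = 205, and then y* = 632 - 1.31·205 = 363.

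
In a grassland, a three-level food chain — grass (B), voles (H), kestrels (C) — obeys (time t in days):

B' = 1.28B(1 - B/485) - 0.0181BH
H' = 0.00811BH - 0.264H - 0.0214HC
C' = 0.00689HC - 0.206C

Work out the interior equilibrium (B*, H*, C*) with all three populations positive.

From dC/dt = 0: 0.00689H* = 0.206, so H* = 29.9.
From dB/dt = 0: 1.28(1 - B*/485) = 0.0181·29.9, giving B* = 485·(1 - 0.423) = 280.
From dH/dt = 0: 0.00811·280 - 0.264 = 0.0214C*, so C* = 2.01/0.0214 = 93.8.

B* ≈ 280, H* ≈ 29.9, C* ≈ 93.8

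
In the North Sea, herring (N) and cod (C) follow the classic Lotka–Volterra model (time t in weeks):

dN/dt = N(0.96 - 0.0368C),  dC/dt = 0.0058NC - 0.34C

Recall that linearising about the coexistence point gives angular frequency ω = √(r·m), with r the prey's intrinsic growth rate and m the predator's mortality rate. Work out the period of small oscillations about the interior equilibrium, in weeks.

T ≈ 11 weeks

Here r = 0.96 and m = 0.34, so r·m = 0.326.
ω = √0.326 = 0.571 per week, hence T = 2π/ω ≈ 11 weeks.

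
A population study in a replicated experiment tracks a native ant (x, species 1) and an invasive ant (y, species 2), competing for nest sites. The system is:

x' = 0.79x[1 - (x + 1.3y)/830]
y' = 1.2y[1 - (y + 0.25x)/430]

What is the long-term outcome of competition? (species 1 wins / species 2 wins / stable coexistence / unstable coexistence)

Compare the nullcline intercepts: K1/α12 = 830/1.3 = 638 > K2 = 430; K2/α21 = 430/0.25 = 1720 > K1 = 830.
Since both inequalities hold, each species can invade when rare, so the interior equilibrium is stable.

stable coexistence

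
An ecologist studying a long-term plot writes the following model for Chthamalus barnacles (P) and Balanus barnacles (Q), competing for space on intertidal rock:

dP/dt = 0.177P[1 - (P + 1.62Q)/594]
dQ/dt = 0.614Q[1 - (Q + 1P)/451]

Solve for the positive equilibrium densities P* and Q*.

P* ≈ 220, Q* ≈ 231

Setting both brackets to zero gives the nullclines P + 1.62Q = 594 and 1P + Q = 451.
Substituting Q = 451 - 1P into the first: P(1 - 1.62·1) = 594 - 1.62·451.
So P* = -137/-0.62 = 220, and then Q* = 451 - 1·220 = 231.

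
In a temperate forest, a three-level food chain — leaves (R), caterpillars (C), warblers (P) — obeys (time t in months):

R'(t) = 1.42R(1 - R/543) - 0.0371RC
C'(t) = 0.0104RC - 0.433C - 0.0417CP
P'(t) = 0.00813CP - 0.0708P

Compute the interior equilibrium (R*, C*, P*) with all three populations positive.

From dP/dt = 0: 0.00813C* = 0.0708, so C* = 8.71.
From dR/dt = 0: 1.42(1 - R*/543) = 0.0371·8.71, giving R* = 543·(1 - 0.228) = 419.
From dC/dt = 0: 0.0104·419 - 0.433 = 0.0417P*, so P* = 3.93/0.0417 = 94.2.

R* ≈ 419, C* ≈ 8.71, P* ≈ 94.2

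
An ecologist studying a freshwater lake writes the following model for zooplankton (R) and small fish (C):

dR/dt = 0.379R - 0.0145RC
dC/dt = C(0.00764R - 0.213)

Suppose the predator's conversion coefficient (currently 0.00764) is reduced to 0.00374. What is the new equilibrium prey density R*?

At the interior fixed point, setting dC/dt = 0 with C > 0 fixes R* = (predator death rate)/(RC coefficient) — independent of the other coefficients.
With the change, R* = 0.213/0.00374 = 57; it rises from 27.9.

R* ≈ 57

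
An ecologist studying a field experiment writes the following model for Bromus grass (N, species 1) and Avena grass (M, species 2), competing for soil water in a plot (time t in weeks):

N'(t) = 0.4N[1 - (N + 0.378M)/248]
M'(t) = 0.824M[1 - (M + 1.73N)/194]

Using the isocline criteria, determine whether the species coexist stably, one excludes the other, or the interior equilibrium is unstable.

Compare the nullcline intercepts: K1/α12 = 248/0.378 = 656 > K2 = 194; K2/α21 = 194/1.73 = 112 < K1 = 248.
Since the inequalities point opposite ways, species 1 can invade but species 2 cannot.

species 1 excludes species 2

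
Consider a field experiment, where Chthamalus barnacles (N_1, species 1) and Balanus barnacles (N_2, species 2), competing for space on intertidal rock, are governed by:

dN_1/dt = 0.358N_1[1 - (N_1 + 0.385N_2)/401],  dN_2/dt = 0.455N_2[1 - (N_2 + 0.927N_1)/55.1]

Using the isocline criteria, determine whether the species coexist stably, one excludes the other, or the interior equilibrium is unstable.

Compare the nullcline intercepts: K1/α12 = 401/0.385 = 1040 > K2 = 55.1; K2/α21 = 55.1/0.927 = 59.4 < K1 = 401.
Since the inequalities point opposite ways, species 1 can invade but species 2 cannot.

species 1 excludes species 2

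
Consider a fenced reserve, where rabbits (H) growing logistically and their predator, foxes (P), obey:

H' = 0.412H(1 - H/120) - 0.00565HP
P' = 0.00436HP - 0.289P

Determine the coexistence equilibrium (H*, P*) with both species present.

H* ≈ 66.3, P* ≈ 32.6

From dP/dt = 0 with P > 0: 0.00436H* = 0.289, so H* = 66.3.
Substitute into dH/dt = 0: 0.412(1 - 66.3/120) = 0.00565P*.
The bracket is 0.448, giving P* = 0.184/0.00565 = 32.6.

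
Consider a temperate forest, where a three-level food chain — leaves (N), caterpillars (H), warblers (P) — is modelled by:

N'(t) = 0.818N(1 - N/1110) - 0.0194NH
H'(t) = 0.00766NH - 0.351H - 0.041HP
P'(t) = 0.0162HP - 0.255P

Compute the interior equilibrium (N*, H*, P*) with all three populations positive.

From dP/dt = 0: 0.0162H* = 0.255, so H* = 15.7.
From dN/dt = 0: 0.818(1 - N*/1110) = 0.0194·15.7, giving N* = 1110·(1 - 0.373) = 696.
From dH/dt = 0: 0.00766·696 - 0.351 = 0.041P*, so P* = 4.98/0.041 = 121.

N* ≈ 696, H* ≈ 15.7, P* ≈ 121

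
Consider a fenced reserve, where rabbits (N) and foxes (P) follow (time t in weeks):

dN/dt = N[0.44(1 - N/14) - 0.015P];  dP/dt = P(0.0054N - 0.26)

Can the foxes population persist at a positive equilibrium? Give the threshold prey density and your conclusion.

Threshold N = 48.1; K < 48.1, so no, the predator goes extinct.

The predator equation gives dP/dt > 0 only when N > 0.26/0.0054 = 48.1.
Without the predator, N → K = 14. Since 14 < 48.1, the predator cannot invade.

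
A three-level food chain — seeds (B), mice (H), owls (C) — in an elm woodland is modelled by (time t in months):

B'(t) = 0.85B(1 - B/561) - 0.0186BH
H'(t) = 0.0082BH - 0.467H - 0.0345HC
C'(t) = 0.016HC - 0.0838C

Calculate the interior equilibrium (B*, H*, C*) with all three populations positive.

B* ≈ 497, H* ≈ 5.24, C* ≈ 105

From dC/dt = 0: 0.016H* = 0.0838, so H* = 5.24.
From dB/dt = 0: 0.85(1 - B*/561) = 0.0186·5.24, giving B* = 561·(1 - 0.115) = 497.
From dH/dt = 0: 0.0082·497 - 0.467 = 0.0345C*, so C* = 3.61/0.0345 = 105.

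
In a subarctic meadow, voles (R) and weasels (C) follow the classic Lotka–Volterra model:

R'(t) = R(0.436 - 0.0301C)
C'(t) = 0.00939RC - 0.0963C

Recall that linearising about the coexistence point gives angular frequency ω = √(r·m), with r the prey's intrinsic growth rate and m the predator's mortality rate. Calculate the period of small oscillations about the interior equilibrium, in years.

T ≈ 30.7 years

Here r = 0.436 and m = 0.0963, so r·m = 0.042.
ω = √0.042 = 0.205 per year, hence T = 2π/ω ≈ 30.7 years.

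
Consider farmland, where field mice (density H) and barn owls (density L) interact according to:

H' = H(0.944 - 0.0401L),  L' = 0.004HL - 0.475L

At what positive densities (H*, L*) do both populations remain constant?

Set dL/dt = 0 with L > 0: 0.004H - 0.475 = 0, so H* = 0.475/0.004 = 119.
Set dH/dt = 0 with H > 0: 0.944 - 0.0401L = 0, so L* = 0.944/0.0401 = 23.5.

H* ≈ 119, L* ≈ 23.5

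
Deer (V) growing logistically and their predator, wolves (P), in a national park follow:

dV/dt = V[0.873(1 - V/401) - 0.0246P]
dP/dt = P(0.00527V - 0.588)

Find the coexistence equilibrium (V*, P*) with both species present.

V* ≈ 112, P* ≈ 25.6

From dP/dt = 0 with P > 0: 0.00527V* = 0.588, so V* = 112.
Substitute into dV/dt = 0: 0.873(1 - 112/401) = 0.0246P*.
The bracket is 0.722, giving P* = 0.63/0.0246 = 25.6.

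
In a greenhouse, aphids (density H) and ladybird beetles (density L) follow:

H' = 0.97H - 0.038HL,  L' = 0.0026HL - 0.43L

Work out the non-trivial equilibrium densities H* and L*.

H* ≈ 165, L* ≈ 25.5

Set dL/dt = 0 with L > 0: 0.0026H - 0.43 = 0, so H* = 0.43/0.0026 = 165.
Set dH/dt = 0 with H > 0: 0.97 - 0.038L = 0, so L* = 0.97/0.038 = 25.5.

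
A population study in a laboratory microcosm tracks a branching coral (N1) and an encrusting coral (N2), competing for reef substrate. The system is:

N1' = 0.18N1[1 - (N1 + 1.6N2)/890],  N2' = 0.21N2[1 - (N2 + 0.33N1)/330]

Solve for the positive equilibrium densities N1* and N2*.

N1* ≈ 767, N2* ≈ 76.9

Setting both brackets to zero gives the nullclines N1 + 1.6N2 = 890 and 0.33N1 + N2 = 330.
Substituting N2 = 330 - 0.33N1 into the first: N1(1 - 1.6·0.33) = 890 - 1.6·330.
So N1* = 362/0.472 = 767, and then N2* = 330 - 0.33·767 = 76.9.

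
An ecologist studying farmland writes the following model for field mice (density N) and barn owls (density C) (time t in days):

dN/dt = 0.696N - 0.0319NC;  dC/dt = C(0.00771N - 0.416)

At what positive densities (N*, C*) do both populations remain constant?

Set dC/dt = 0 with C > 0: 0.00771N - 0.416 = 0, so N* = 0.416/0.00771 = 54.
Set dN/dt = 0 with N > 0: 0.696 - 0.0319C = 0, so C* = 0.696/0.0319 = 21.8.

N* ≈ 54, C* ≈ 21.8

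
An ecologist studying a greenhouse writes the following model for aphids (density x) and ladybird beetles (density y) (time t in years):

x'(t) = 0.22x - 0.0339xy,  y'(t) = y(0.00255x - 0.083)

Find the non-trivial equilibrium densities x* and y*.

Set dy/dt = 0 with y > 0: 0.00255x - 0.083 = 0, so x* = 0.083/0.00255 = 32.5.
Set dx/dt = 0 with x > 0: 0.22 - 0.0339y = 0, so y* = 0.22/0.0339 = 6.49.

x* ≈ 32.5, y* ≈ 6.49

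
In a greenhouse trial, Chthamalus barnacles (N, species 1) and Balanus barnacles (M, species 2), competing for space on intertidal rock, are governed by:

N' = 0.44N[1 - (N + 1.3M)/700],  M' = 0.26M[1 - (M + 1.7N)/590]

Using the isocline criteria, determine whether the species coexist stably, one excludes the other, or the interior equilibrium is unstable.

Compare the nullcline intercepts: K1/α12 = 700/1.3 = 538 < K2 = 590; K2/α21 = 590/1.7 = 347 < K1 = 700.
Since both are reversed, neither can invade when rare; the interior point is a saddle.

unstable coexistence (outcome depends on initial conditions)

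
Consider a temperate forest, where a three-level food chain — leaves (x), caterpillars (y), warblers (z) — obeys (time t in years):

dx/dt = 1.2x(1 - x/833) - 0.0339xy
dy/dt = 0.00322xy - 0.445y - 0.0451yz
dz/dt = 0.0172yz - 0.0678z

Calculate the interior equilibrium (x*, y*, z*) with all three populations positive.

x* ≈ 740, y* ≈ 3.94, z* ≈ 43

From dz/dt = 0: 0.0172y* = 0.0678, so y* = 3.94.
From dx/dt = 0: 1.2(1 - x*/833) = 0.0339·3.94, giving x* = 833·(1 - 0.111) = 740.
From dy/dt = 0: 0.00322·740 - 0.445 = 0.0451z*, so z* = 1.94/0.0451 = 43.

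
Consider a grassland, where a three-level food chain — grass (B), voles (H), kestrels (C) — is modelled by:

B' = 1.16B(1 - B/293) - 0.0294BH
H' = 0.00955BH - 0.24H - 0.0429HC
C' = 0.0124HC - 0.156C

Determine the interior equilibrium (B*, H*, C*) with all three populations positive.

B* ≈ 200, H* ≈ 12.6, C* ≈ 38.8

From dC/dt = 0: 0.0124H* = 0.156, so H* = 12.6.
From dB/dt = 0: 1.16(1 - B*/293) = 0.0294·12.6, giving B* = 293·(1 - 0.319) = 200.
From dH/dt = 0: 0.00955·200 - 0.24 = 0.0429C*, so C* = 1.67/0.0429 = 38.8.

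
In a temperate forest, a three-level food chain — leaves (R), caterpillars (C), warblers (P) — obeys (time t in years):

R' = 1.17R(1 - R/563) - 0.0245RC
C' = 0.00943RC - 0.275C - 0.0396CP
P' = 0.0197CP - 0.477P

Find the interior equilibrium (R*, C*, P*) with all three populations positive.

From dP/dt = 0: 0.0197C* = 0.477, so C* = 24.2.
From dR/dt = 0: 1.17(1 - R*/563) = 0.0245·24.2, giving R* = 563·(1 - 0.507) = 278.
From dC/dt = 0: 0.00943·278 - 0.275 = 0.0396P*, so P* = 2.34/0.0396 = 59.1.

R* ≈ 278, C* ≈ 24.2, P* ≈ 59.1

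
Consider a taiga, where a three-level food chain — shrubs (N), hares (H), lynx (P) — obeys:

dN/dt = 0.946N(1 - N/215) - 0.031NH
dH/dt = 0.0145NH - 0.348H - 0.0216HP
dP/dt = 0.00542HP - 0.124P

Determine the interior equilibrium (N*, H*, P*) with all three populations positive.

N* ≈ 53.8, H* ≈ 22.9, P* ≈ 20

From dP/dt = 0: 0.00542H* = 0.124, so H* = 22.9.
From dN/dt = 0: 0.946(1 - N*/215) = 0.031·22.9, giving N* = 215·(1 - 0.75) = 53.8.
From dH/dt = 0: 0.0145·53.8 - 0.348 = 0.0216P*, so P* = 0.432/0.0216 = 20.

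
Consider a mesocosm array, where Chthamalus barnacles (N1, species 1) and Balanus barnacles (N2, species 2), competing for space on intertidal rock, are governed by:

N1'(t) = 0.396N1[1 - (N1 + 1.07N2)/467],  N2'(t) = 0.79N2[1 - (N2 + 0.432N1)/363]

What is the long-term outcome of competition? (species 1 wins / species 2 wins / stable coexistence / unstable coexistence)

stable coexistence

Compare the nullcline intercepts: K1/α12 = 467/1.07 = 436 > K2 = 363; K2/α21 = 363/0.432 = 840 > K1 = 467.
Since both inequalities hold, each species can invade when rare, so the interior equilibrium is stable.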